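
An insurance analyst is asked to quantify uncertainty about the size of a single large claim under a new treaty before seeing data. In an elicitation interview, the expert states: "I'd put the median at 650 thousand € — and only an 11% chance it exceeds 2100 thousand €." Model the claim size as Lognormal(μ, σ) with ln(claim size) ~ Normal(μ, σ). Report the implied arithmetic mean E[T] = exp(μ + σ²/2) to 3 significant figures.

If T ~ Lognormal(μ,σ) then ln T ~ Normal(μ,σ), so the p-quantile of ln T is μ + z_p·σ.
ln(650) = 6.477 and ln(2100) = 7.65; z_{0.5} = 0, z_{0.89} = 1.227.
σ = (7.65 − 6.477)/(1.227 − (0)) = 0.956.
μ = 6.477 − (0)·0.956 = 6.477.
E[T] = exp(μ + σ²/2) = exp(6.477 + 0.4571) = 1030 thousand €.

E[T] ≈ 1030 thousand €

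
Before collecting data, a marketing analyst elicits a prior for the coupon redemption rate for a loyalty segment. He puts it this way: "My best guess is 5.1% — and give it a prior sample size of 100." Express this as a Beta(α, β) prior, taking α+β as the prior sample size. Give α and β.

α = 5.1, β = 94.9

Under the effective-sample-size interpretation, Beta(α, β) has prior mean α/(α+β) and prior sample size α+β.
So α+β = 100 and α/(α+β) = 0.051, giving α = 0.051·100 = 5.1 and β = 100 − 5.1 = 94.9.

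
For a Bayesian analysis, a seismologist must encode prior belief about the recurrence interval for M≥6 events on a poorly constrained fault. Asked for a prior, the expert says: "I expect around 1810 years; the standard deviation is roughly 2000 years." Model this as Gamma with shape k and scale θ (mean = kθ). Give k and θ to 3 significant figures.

For Gamma(k, scale θ): mean = kθ, variance = kθ², so CV = 1/√k.
CV = SD/mean = 2000/1810 = 1.105, hence k = 1/CV² = 0.819.
Then θ = mean/k = 1810/0.819 = 2210.

k ≈ 0.819, θ ≈ 2210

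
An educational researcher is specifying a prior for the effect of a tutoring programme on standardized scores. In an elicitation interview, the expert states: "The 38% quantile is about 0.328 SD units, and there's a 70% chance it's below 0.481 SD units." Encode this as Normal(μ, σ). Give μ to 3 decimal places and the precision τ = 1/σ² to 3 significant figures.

The p-quantile of Normal(μ,σ) is μ + z_p·σ, with z_{0.38} = -0.3055 and z_{0.7} = 0.5244.
Eliminate σ: μ = (z₂·x₁ − z₁·x₂)/(z₂ − z₁) = (0.5244·0.328 − (-0.3055)·0.481)/0.8299 = 0.384.
Then σ = (x₂ − x₁)/(z₂ − z₁) = (0.481 − 0.328)/0.8299 = 0.184.
Precision τ = 1/σ² = 1/0.1844² = 29.4.

μ = 0.384, τ = 29.4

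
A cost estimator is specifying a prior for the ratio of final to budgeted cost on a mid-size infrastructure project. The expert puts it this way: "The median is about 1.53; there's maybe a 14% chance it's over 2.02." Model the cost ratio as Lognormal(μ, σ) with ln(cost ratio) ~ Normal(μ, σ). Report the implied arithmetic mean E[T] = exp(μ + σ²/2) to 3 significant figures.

E[T] ≈ 1.58

If T ~ Lognormal(μ,σ) then ln T ~ Normal(μ,σ), so the p-quantile of ln T is μ + z_p·σ.
ln(1.53) = 0.4253 and ln(2.02) = 0.7031; z_{0.5} = 0, z_{0.86} = 1.08.
σ = (0.7031 − 0.4253)/(1.08 − (0)) = 0.257.
μ = 0.4253 − (0)·0.257 = 0.425.
E[T] = exp(μ + σ²/2) = exp(0.425 + 0.0331) = 1.58.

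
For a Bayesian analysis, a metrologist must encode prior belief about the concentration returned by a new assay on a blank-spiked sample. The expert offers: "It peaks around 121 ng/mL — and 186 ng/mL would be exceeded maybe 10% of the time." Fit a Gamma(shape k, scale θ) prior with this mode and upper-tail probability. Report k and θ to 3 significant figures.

Gamma(k,θ) with k>1 has mode (k−1)θ, so θ = 121/(k−1).
Need P(X < 186) = 0.9 with θ tied to k this way. Start at k = 2, θ = 121: P(X<186) ≈ 0.455.
Too low — raise k to concentrate. Iterating converges to k ≈ 11.1.
Then θ = 121/(11.1−1) ≈ 12.

k ≈ 11.1, θ ≈ 12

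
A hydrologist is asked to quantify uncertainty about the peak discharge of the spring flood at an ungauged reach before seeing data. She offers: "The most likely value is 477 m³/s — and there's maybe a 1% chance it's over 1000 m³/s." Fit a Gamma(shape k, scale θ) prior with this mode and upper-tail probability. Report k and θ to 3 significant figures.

k ≈ 9.88, θ ≈ 53.7

Gamma(k,θ) with k>1 has mode (k−1)θ, so θ = 477/(k−1).
Need P(X < 1000) = 0.99 with θ tied to k this way. Start at k = 2, θ = 477: P(X<1000) ≈ 0.619.
Too low — raise k to concentrate. Iterating converges to k ≈ 9.88.
Then θ = 477/(9.88−1) ≈ 53.7.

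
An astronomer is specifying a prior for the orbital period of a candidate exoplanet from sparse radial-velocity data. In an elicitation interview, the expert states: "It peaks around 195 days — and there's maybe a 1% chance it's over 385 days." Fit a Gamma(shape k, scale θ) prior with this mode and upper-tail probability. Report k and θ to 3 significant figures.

k ≈ 11.6, θ ≈ 18.3

Gamma(k,θ) with k>1 has mode (k−1)θ, so θ = 195/(k−1).
Need P(X < 385) = 0.99 with θ tied to k this way. Start at k = 2, θ = 195: P(X<385) ≈ 0.587.
Too low — raise k to concentrate. Iterating converges to k ≈ 11.6.
Then θ = 195/(11.6−1) ≈ 18.3.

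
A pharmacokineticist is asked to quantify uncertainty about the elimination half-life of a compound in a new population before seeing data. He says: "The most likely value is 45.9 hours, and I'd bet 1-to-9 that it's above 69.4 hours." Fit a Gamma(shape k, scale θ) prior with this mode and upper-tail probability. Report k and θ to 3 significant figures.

Gamma(k,θ) with k>1 has mode (k−1)θ, so θ = 45.9/(k−1).
Need P(X < 69.4) = 0.9 with θ tied to k this way. Start at k = 2, θ = 45.9: P(X<69.4) ≈ 0.446.
Too low — raise k to concentrate. Iterating converges to k ≈ 11.9.
Then θ = 45.9/(11.9−1) ≈ 4.21.

k ≈ 11.9, θ ≈ 4.21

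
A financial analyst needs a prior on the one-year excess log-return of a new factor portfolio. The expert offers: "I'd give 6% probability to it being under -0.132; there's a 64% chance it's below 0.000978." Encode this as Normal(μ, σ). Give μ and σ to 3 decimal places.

μ = -0.024, σ = 0.070

The p-quantile of Normal(μ,σ) is μ + z_p·σ, with z_{0.06} = -1.555 and z_{0.64} = 0.3585.
Eliminate σ: μ = (z₂·x₁ − z₁·x₂)/(z₂ − z₁) = (0.3585·-0.132 − (-1.555)·0.000978)/1.913 = -0.024.
Then σ = (x₂ − x₁)/(z₂ − z₁) = (0.000978 − -0.132)/1.913 = 0.070.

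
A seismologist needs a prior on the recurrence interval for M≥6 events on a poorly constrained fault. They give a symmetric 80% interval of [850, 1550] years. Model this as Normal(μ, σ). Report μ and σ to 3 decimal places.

A symmetric 80% interval runs μ ± z·σ with z = 1.282.
Half-width = 350, so σ = 350/1.282 = 273.106.
μ is the interval midpoint, 1200.000.

μ = 1200.000, σ = 273.106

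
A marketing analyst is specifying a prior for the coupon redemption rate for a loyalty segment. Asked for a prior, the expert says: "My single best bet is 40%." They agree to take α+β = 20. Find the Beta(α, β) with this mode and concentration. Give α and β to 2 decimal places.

α = 8.20, β = 11.80

For α,β > 1 the Beta mode is (α−1)/(α+β−2). With α+β = 20, the mode is (α−1)/18.
Set (α−1)/18 = 0.4 → α = 1 + 0.4·18 = 8.20.
β = 20 − α = 11.80.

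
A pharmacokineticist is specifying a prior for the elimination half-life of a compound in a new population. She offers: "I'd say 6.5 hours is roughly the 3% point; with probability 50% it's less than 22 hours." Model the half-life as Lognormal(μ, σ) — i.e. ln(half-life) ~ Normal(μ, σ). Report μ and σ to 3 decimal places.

μ ≈ 3.091, σ ≈ 0.648

If T ~ Lognormal(μ,σ) then ln T ~ Normal(μ,σ), so the p-quantile of ln T is μ + z_p·σ.
ln(6.5) = 1.872 and ln(22) = 3.091; z_{0.03} = -1.881, z_{0.5} = 0.
σ = (3.091 − 1.872)/(0 − (-1.881)) = 0.648.
μ = 1.872 − (-1.881)·0.648 = 3.091.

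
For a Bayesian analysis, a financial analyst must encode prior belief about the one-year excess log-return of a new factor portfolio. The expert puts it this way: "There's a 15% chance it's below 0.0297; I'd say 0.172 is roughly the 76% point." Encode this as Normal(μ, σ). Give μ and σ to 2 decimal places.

The p-quantile of Normal(μ,σ) is μ + z_p·σ, with z_{0.15} = -1.036 and z_{0.76} = 0.7063.
Eliminate σ: μ = (z₂·x₁ − z₁·x₂)/(z₂ − z₁) = (0.7063·0.0297 − (-1.036)·0.172)/1.743 = 0.11.
Then σ = (x₂ − x₁)/(z₂ − z₁) = (0.172 − 0.0297)/1.743 = 0.08.

μ = 0.11, σ = 0.08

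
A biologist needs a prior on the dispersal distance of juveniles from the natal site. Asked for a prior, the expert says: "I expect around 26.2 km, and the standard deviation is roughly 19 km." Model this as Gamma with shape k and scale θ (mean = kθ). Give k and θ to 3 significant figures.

k ≈ 1.9, θ ≈ 13.8

For Gamma(k, scale θ): mean = kθ, variance = kθ², so CV = 1/√k.
CV = SD/mean = 19/26.2 = 0.7252, hence k = 1/CV² = 1.9.
Then θ = mean/k = 26.2/1.9 = 13.8.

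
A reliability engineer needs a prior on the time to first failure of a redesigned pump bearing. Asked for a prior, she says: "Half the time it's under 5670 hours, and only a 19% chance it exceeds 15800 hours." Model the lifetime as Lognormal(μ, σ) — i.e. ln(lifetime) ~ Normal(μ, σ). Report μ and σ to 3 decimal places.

μ ≈ 8.643, σ ≈ 1.167

If T ~ Lognormal(μ,σ) then ln T ~ Normal(μ,σ), so the p-quantile of ln T is μ + z_p·σ.
ln(5670) = 8.643 and ln(15800) = 9.668; z_{0.5} = 0, z_{0.81} = 0.8779.
σ = (9.668 − 8.643)/(0.8779 − (0)) = 1.167.
μ = 8.643 − (0)·1.167 = 8.643.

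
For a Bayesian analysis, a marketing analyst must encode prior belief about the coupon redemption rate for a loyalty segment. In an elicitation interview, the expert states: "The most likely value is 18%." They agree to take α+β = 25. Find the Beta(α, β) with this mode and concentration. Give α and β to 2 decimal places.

α = 5.14, β = 19.86

For α,β > 1 the Beta mode is (α−1)/(α+β−2). With α+β = 25, the mode is (α−1)/23.
Set (α−1)/23 = 0.18 → α = 1 + 0.18·23 = 5.14.
β = 25 − α = 19.86.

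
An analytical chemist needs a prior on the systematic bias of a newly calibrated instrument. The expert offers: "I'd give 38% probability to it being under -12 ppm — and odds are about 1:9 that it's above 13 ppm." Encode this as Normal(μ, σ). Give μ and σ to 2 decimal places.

μ = -7.19, σ = 15.75

For Normal(μ,σ), the p-quantile is μ + z_p·σ. Here z_{0.38} = -0.3055, z_{0.9} = 1.282.
So -12 = μ − 0.3055σ and 13 = μ + 1.282σ.
Subtracting: σ = (13 − -12)/(1.282 − (-0.3055)) = 15.75.
Then μ = -12 − (-0.3055)·15.75 = -7.19.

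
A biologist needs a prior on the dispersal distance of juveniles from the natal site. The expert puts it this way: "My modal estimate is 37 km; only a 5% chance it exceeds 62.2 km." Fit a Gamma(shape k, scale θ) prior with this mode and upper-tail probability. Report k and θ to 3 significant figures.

k ≈ 11.4, θ ≈ 3.57

Gamma(k,θ) with k>1 has mode (k−1)θ, so θ = 37/(k−1).
Need P(X < 62.2) = 0.95 with θ tied to k this way. Start at k = 2, θ = 37: P(X<62.2) ≈ 0.501.
Too low — raise k to concentrate. Iterating converges to k ≈ 11.4.
Then θ = 37/(11.4−1) ≈ 3.57.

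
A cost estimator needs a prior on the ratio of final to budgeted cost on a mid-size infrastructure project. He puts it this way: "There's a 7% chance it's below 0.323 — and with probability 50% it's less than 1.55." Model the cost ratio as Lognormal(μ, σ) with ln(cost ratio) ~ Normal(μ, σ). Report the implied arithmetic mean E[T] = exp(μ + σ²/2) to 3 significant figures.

If T ~ Lognormal(μ,σ) then ln T ~ Normal(μ,σ), so the p-quantile of ln T is μ + z_p·σ.
ln(0.323) = -1.13 and ln(1.55) = 0.4383; z_{0.07} = -1.476, z_{0.5} = 0.
σ = (0.4383 − -1.13)/(0 − (-1.476)) = 1.063.
μ = -1.13 − (-1.476)·1.063 = 0.438.
E[T] = exp(μ + σ²/2) = exp(0.438 + 0.5647) = 2.73.

E[T] ≈ 2.73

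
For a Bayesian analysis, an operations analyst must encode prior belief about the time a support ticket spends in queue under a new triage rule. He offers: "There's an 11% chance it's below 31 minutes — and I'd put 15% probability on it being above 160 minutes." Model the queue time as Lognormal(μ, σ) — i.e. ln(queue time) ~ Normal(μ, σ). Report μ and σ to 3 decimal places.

If T ~ Lognormal(μ,σ) then ln T ~ Normal(μ,σ), so the p-quantile of ln T is μ + z_p·σ.
ln(31) = 3.434 and ln(160) = 5.075; z_{0.11} = -1.227, z_{0.85} = 1.036.
σ = (5.075 − 3.434)/(1.036 − (-1.227)) = 0.725.
μ = 3.434 − (-1.227)·0.725 = 4.324.

μ ≈ 4.324, σ ≈ 0.725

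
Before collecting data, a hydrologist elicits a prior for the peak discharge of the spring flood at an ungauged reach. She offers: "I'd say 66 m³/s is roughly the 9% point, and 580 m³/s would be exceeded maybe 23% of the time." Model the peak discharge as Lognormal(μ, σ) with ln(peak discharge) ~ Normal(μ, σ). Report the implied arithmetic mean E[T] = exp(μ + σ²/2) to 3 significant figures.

E[T] ≈ 463 m³/s

If T ~ Lognormal(μ,σ) then ln T ~ Normal(μ,σ), so the p-quantile of ln T is μ + z_p·σ.
ln(66) = 4.19 and ln(580) = 6.363; z_{0.09} = -1.341, z_{0.77} = 0.7388.
σ = (6.363 − 4.19)/(0.7388 − (-1.341)) = 1.045.
μ = 4.19 − (-1.341)·1.045 = 5.591.
E[T] = exp(μ + σ²/2) = exp(5.591 + 0.5461) = 463 m³/s.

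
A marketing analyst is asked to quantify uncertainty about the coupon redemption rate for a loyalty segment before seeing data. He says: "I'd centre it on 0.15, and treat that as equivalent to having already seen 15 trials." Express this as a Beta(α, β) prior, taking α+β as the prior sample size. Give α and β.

α = 2.25, β = 12.75

Under the effective-sample-size interpretation, Beta(α, β) has prior mean α/(α+β) and prior sample size α+β.
So α+β = 15 and α/(α+β) = 0.15, giving α = 0.15·15 = 2.25 and β = 15 − 2.25 = 12.75.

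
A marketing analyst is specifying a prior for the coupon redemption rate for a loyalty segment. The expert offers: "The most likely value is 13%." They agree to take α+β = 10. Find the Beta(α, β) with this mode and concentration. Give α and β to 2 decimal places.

α = 2.04, β = 7.96

For α,β > 1 the Beta mode is (α−1)/(α+β−2). With α+β = 10, the mode is (α−1)/8.
Set (α−1)/8 = 0.13 → α = 1 + 0.13·8 = 2.04.
β = 10 − α = 7.96.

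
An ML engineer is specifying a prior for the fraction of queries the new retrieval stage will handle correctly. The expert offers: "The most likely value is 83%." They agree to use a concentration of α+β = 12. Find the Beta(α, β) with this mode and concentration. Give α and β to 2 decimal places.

For α,β > 1 the Beta mode is (α−1)/(α+β−2). With α+β = 12, the mode is (α−1)/10.
Set (α−1)/10 = 0.83 → α = 1 + 0.83·10 = 9.30.
β = 12 − α = 2.70.

α = 9.30, β = 2.70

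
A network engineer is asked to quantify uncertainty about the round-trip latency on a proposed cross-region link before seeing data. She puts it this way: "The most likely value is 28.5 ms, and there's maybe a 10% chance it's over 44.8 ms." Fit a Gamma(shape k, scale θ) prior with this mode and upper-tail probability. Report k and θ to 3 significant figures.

Gamma(k,θ) with k>1 has mode (k−1)θ, so θ = 28.5/(k−1).
Need P(X < 44.8) = 0.9 with θ tied to k this way. Start at k = 2, θ = 28.5: P(X<44.8) ≈ 0.466.
Too low — raise k to concentrate. Iterating converges to k ≈ 10.2.
Then θ = 28.5/(10.2−1) ≈ 3.11.

k ≈ 10.2, θ ≈ 3.11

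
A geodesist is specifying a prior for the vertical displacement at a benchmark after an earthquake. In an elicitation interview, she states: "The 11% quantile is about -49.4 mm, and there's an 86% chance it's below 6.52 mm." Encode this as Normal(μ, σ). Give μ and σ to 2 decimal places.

μ = -19.67, σ = 24.24

For Normal(μ,σ), the p-quantile is μ + z_p·σ. Here z_{0.11} = -1.227, z_{0.86} = 1.08.
So -49.4 = μ − 1.227σ and 6.52 = μ + 1.08σ.
Subtracting: σ = (6.52 − -49.4)/(1.08 − (-1.227)) = 24.24.
Then μ = -49.4 − (-1.227)·24.24 = -19.67.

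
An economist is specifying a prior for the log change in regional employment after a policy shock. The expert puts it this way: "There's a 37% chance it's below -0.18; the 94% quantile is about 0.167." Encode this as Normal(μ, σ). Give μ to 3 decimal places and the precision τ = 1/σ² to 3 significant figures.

μ = -0.119, τ = 29.6

The p-quantile of Normal(μ,σ) is μ + z_p·σ, with z_{0.37} = -0.3319 and z_{0.94} = 1.555.
Eliminate σ: μ = (z₂·x₁ − z₁·x₂)/(z₂ − z₁) = (1.555·-0.18 − (-0.3319)·0.167)/1.887 = -0.119.
Then σ = (x₂ − x₁)/(z₂ − z₁) = (0.167 − -0.18)/1.887 = 0.184.
Precision τ = 1/σ² = 1/0.1839² = 29.6.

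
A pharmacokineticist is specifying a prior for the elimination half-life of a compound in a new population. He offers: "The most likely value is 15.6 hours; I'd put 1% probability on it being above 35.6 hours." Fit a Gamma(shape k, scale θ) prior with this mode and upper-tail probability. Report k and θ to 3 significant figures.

k ≈ 8.03, θ ≈ 2.22

Gamma(k,θ) with k>1 has mode (k−1)θ, so θ = 15.6/(k−1).
Need P(X < 35.6) = 0.99 with θ tied to k this way. Start at k = 2, θ = 15.6: P(X<35.6) ≈ 0.665.
Too low — raise k to concentrate. Iterating converges to k ≈ 8.03.
Then θ = 15.6/(8.03−1) ≈ 2.22.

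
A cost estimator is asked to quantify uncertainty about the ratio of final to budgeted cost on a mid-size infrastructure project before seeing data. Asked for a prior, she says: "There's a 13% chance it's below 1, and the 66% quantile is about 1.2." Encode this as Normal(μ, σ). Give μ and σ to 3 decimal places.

The p-quantile of Normal(μ,σ) is μ + z_p·σ, with z_{0.13} = -1.126 and z_{0.66} = 0.4125.
Eliminate σ: μ = (z₂·x₁ − z₁·x₂)/(z₂ − z₁) = (0.4125·1 − (-1.126)·1.2)/1.539 = 1.146.
Then σ = (x₂ − x₁)/(z₂ − z₁) = (1.2 − 1)/1.539 = 0.130.

μ = 1.146, σ = 0.130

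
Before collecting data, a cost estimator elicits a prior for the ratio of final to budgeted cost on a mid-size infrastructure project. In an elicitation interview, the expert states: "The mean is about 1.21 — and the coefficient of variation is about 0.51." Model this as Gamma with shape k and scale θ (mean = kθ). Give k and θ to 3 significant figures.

k ≈ 3.84, θ ≈ 0.315

For Gamma(k, scale θ): mean = kθ, variance = kθ², so CV = 1/√k.
CV = 0.51, hence k = 1/CV² = 3.84.
Then θ = mean/k = 1.21/3.84 = 0.315.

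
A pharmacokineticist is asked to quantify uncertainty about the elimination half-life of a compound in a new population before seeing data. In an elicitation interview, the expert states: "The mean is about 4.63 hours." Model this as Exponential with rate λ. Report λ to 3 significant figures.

Exponential mean = 1/λ, so λ = 1/4.63 = 0.216.

λ ≈ 0.216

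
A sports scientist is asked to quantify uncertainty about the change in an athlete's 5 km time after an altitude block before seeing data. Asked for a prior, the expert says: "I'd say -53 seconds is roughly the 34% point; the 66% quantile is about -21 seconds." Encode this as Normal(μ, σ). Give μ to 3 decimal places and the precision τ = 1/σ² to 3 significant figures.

μ = -37.000, τ = 0.000665

The p-quantile of Normal(μ,σ) is μ + z_p·σ, with z_{0.34} = -0.4125 and z_{0.66} = 0.4125.
Eliminate σ: μ = (z₂·x₁ − z₁·x₂)/(z₂ − z₁) = (0.4125·-53 − (-0.4125)·-21)/0.8249 = -37.000.
Then σ = (x₂ − x₁)/(z₂ − z₁) = (-21 − -53)/0.8249 = 38.791.
Precision τ = 1/σ² = 1/38.79² = 0.000665.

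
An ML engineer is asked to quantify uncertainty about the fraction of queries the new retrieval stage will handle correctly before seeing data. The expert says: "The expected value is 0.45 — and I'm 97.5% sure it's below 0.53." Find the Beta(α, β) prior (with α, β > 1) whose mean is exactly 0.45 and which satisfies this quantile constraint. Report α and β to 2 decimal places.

With mean 0.45 fixed, write α = 0.45s, β = 0.55s where s = α+β.
Need P(θ < 0.53) = 0.975 under Beta(0.45s, 0.55s). Normal approximation: (q−m)/√(m(1−m)/s) ≈ z_{0.975} = 1.96, so s ≈ 0.45·0.55·(1.96)²/(0.53−0.45)² = 148.6.
At s = 148.6: P(θ<0.53) ≈ 0.975. Adjusting to match 0.975 gives s ≈ 149.50.
So α = 0.45·149.50 ≈ 67.28, β = 0.55·149.50 ≈ 82.23.

α ≈ 67.28, β ≈ 82.23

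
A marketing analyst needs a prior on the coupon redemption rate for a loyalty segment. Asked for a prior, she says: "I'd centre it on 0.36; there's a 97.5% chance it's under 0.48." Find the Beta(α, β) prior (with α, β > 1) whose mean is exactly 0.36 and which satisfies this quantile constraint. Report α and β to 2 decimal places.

With mean 0.36 fixed, write α = 0.36s, β = 0.64s where s = α+β.
Need P(θ < 0.48) = 0.975 under Beta(0.36s, 0.64s). Normal approximation: (q−m)/√(m(1−m)/s) ≈ z_{0.975} = 1.96, so s ≈ 0.36·0.64·(1.96)²/(0.48−0.36)² = 61.5.
At s = 61.5: P(θ<0.48) ≈ 0.972. Adjusting to match 0.975 gives s ≈ 64.41.
So α = 0.36·64.41 ≈ 23.19, β = 0.64·64.41 ≈ 41.22.

α ≈ 23.19, β ≈ 41.22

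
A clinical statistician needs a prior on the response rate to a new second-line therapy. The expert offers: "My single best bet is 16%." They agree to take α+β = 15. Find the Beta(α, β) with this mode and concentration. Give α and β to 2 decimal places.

α = 3.08, β = 11.92

For α,β > 1 the Beta mode is (α−1)/(α+β−2). With α+β = 15, the mode is (α−1)/13.
Set (α−1)/13 = 0.16 → α = 1 + 0.16·13 = 3.08.
β = 15 − α = 11.92.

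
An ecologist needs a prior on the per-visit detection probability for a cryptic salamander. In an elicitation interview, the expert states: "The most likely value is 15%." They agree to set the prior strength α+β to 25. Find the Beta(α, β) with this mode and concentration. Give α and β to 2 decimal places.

For α,β > 1 the Beta mode is (α−1)/(α+β−2). With α+β = 25, the mode is (α−1)/23.
Set (α−1)/23 = 0.15 → α = 1 + 0.15·23 = 4.45.
β = 25 − α = 20.55.

α = 4.45, β = 20.55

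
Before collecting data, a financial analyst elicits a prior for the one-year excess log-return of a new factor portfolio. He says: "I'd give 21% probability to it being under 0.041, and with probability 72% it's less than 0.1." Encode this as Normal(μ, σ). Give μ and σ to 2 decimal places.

μ = 0.08, σ = 0.04

The p-quantile of Normal(μ,σ) is μ + z_p·σ, with z_{0.21} = -0.8064 and z_{0.72} = 0.5828.
Eliminate σ: μ = (z₂·x₁ − z₁·x₂)/(z₂ − z₁) = (0.5828·0.041 − (-0.8064)·0.1)/1.389 = 0.08.
Then σ = (x₂ − x₁)/(z₂ − z₁) = (0.1 − 0.041)/1.389 = 0.04.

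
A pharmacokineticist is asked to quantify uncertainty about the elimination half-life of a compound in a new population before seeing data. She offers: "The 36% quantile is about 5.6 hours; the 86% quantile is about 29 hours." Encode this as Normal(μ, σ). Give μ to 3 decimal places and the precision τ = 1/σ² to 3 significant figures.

The p-quantile of Normal(μ,σ) is μ + z_p·σ, with z_{0.36} = -0.3585 and z_{0.86} = 1.08.
Eliminate σ: μ = (z₂·x₁ − z₁·x₂)/(z₂ − z₁) = (1.08·5.6 − (-0.3585)·29)/1.439 = 11.430.
Then σ = (x₂ − x₁)/(z₂ − z₁) = (29 − 5.6)/1.439 = 16.264.
Precision τ = 1/σ² = 1/16.26² = 0.00378.

μ = 11.430, τ = 0.00378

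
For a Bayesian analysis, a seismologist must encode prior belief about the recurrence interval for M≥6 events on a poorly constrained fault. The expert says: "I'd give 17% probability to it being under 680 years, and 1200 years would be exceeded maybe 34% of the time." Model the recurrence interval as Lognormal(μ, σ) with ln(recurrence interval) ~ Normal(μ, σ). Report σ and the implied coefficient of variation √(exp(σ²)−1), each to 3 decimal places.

If T ~ Lognormal(μ,σ) then ln T ~ Normal(μ,σ), so the p-quantile of ln T is μ + z_p·σ.
ln(680) = 6.522 and ln(1200) = 7.09; z_{0.17} = -0.9542, z_{0.66} = 0.4125.
σ = (7.09 − 6.522)/(0.4125 − (-0.9542)) = 0.416.
μ = 6.522 − (-0.9542)·0.416 = 6.919.
CV = √(exp(σ²)−1) = √(exp(0.1727)−1) = 0.434.

σ ≈ 0.416, CV ≈ 0.434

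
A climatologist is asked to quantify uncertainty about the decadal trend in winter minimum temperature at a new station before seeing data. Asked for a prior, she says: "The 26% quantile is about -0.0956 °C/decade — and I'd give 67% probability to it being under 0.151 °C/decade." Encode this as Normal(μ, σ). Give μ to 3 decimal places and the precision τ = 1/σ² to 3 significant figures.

μ = 0.051, τ = 19.3

For Normal(μ,σ), the p-quantile is μ + z_p·σ. Here z_{0.26} = -0.6433, z_{0.67} = 0.4399.
So -0.0956 = μ − 0.6433σ and 0.151 = μ + 0.4399σ.
Subtracting: σ = (0.151 − -0.0956)/(0.4399 − (-0.6433)) = 0.228.
Then μ = -0.0956 − (-0.6433)·0.228 = 0.051.
Precision τ = 1/σ² = 1/0.2276² = 19.3.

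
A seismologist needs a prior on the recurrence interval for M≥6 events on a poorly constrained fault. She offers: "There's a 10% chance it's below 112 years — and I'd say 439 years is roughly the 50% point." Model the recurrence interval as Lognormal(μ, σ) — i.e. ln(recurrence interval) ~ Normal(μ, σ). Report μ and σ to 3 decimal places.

μ ≈ 6.084, σ ≈ 1.066

If T ~ Lognormal(μ,σ) then ln T ~ Normal(μ,σ), so the p-quantile of ln T is μ + z_p·σ.
ln(112) = 4.718 and ln(439) = 6.084; z_{0.1} = -1.282, z_{0.5} = 0.
σ = (6.084 − 4.718)/(0 − (-1.282)) = 1.066.
μ = 4.718 − (-1.282)·1.066 = 6.084.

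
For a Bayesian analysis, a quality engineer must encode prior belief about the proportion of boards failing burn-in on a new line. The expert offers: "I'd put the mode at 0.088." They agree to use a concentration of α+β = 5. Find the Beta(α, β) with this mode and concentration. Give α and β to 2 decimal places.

α = 1.26, β = 3.74

For α,β > 1 the Beta mode is (α−1)/(α+β−2). With α+β = 5, the mode is (α−1)/3.
Set (α−1)/3 = 0.088 → α = 1 + 0.088·3 = 1.26.
β = 5 − α = 3.74.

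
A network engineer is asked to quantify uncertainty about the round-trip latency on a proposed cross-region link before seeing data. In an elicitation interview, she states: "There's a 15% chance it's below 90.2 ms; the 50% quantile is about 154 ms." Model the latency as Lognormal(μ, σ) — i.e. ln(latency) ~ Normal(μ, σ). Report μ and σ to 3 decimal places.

If T ~ Lognormal(μ,σ) then ln T ~ Normal(μ,σ), so the p-quantile of ln T is μ + z_p·σ.
ln(90.2) = 4.502 and ln(154) = 5.037; z_{0.15} = -1.036, z_{0.5} = 0.
σ = (5.037 − 4.502)/(0 − (-1.036)) = 0.516.
μ = 4.502 − (-1.036)·0.516 = 5.037.

μ ≈ 5.037, σ ≈ 0.516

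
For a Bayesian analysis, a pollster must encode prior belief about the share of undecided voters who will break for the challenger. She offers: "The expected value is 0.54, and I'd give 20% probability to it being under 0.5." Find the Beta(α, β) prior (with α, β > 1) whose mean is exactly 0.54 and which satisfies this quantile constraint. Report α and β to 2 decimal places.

α ≈ 59.25, β ≈ 50.47

With mean 0.54 fixed, write α = 0.54s, β = 0.46s where s = α+β.
Need P(θ < 0.5) = 0.2 under Beta(0.54s, 0.46s). Normal approximation: (q−m)/√(m(1−m)/s) ≈ z_{0.2} = -0.842, so s ≈ 0.54·0.46·(-0.842)²/(0.5−0.54)² = 110.0.
At s = 110.0: P(θ<0.5) ≈ 0.200. Adjusting to match 0.2 gives s ≈ 109.72.
So α = 0.54·109.72 ≈ 59.25, β = 0.46·109.72 ≈ 50.47.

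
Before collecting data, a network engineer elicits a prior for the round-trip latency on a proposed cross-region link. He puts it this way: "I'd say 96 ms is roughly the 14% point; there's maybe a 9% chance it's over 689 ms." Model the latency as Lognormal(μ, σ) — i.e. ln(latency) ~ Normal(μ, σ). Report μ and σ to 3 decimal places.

If T ~ Lognormal(μ,σ) then ln T ~ Normal(μ,σ), so the p-quantile of ln T is μ + z_p·σ.
ln(96) = 4.564 and ln(689) = 6.535; z_{0.14} = -1.08, z_{0.91} = 1.341.
σ = (6.535 − 4.564)/(1.341 − (-1.08)) = 0.814.
μ = 4.564 − (-1.08)·0.814 = 5.444.

μ ≈ 5.444, σ ≈ 0.814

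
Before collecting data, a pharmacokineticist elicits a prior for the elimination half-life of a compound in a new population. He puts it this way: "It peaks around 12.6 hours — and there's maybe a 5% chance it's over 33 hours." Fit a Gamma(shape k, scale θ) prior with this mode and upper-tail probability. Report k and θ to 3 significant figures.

Gamma(k,θ) with k>1 has mode (k−1)θ, so θ = 12.6/(k−1).
Need P(X < 33) = 0.95 with θ tied to k this way. Start at k = 2, θ = 12.6: P(X<33) ≈ 0.736.
Too low — raise k to concentrate. Iterating converges to k ≈ 3.91.
Then θ = 12.6/(3.91−1) ≈ 4.33.

k ≈ 3.91, θ ≈ 4.33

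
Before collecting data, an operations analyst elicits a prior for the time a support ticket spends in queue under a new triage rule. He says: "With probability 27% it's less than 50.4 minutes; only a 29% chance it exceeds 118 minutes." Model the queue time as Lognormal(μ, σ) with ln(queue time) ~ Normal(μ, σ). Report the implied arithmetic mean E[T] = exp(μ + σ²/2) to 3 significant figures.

If T ~ Lognormal(μ,σ) then ln T ~ Normal(μ,σ), so the p-quantile of ln T is μ + z_p·σ.
ln(50.4) = 3.92 and ln(118) = 4.771; z_{0.27} = -0.6128, z_{0.71} = 0.5534.
σ = (4.771 − 3.92)/(0.5534 − (-0.6128)) = 0.729.
μ = 3.92 − (-0.6128)·0.729 = 4.367.
E[T] = exp(μ + σ²/2) = exp(4.367 + 0.2661) = 103 minutes.

E[T] ≈ 103 minutes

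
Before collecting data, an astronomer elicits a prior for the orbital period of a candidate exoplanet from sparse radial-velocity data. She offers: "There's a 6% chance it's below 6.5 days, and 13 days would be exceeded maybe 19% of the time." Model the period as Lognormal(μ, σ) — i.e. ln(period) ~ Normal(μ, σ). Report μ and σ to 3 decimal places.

If T ~ Lognormal(μ,σ) then ln T ~ Normal(μ,σ), so the p-quantile of ln T is μ + z_p·σ.
ln(6.5) = 1.872 and ln(13) = 2.565; z_{0.06} = -1.555, z_{0.81} = 0.8779.
σ = (2.565 − 1.872)/(0.8779 − (-1.555)) = 0.285.
μ = 1.872 − (-1.555)·0.285 = 2.315.

μ ≈ 2.315, σ ≈ 0.285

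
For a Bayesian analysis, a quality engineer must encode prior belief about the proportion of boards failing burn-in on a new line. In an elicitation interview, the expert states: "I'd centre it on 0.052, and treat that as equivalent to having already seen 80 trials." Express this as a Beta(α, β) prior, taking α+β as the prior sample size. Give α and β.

α = 4.16, β = 75.84

Under the effective-sample-size interpretation, Beta(α, β) has prior mean α/(α+β) and prior sample size α+β.
So α+β = 80 and α/(α+β) = 0.052, giving α = 0.052·80 = 4.16 and β = 80 − 4.16 = 75.84.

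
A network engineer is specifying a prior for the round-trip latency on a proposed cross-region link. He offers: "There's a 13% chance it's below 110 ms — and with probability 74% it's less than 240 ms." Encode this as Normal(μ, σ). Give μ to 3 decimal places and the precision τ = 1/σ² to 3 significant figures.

The p-quantile of Normal(μ,σ) is μ + z_p·σ, with z_{0.13} = -1.126 and z_{0.74} = 0.6433.
Eliminate σ: μ = (z₂·x₁ − z₁·x₂)/(z₂ − z₁) = (0.6433·110 − (-1.126)·240)/1.77 = 192.742.
Then σ = (x₂ − x₁)/(z₂ − z₁) = (240 − 110)/1.77 = 73.457.
Precision τ = 1/σ² = 1/73.46² = 0.000185.

μ = 192.742, τ = 0.000185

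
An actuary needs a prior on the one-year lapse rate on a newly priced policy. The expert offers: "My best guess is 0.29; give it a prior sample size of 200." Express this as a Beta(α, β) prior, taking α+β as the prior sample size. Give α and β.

α = 58, β = 142

Under the effective-sample-size interpretation, Beta(α, β) has prior mean α/(α+β) and prior sample size α+β.
So α+β = 200 and α/(α+β) = 0.29, giving α = 0.29·200 = 58 and β = 200 − 58 = 142.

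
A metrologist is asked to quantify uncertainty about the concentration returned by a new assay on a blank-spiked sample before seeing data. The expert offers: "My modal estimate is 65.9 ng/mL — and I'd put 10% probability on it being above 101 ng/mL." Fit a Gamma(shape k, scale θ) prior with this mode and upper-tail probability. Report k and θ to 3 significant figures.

k ≈ 11.2, θ ≈ 6.44

Gamma(k,θ) with k>1 has mode (k−1)θ, so θ = 65.9/(k−1).
Need P(X < 101) = 0.9 with θ tied to k this way. Start at k = 2, θ = 65.9: P(X<101) ≈ 0.453.
Too low — raise k to concentrate. Iterating converges to k ≈ 11.2.
Then θ = 65.9/(11.2−1) ≈ 6.44.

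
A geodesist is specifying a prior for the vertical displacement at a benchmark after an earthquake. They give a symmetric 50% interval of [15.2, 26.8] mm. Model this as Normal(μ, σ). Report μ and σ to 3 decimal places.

A symmetric 50% interval runs μ ± z·σ with z = 0.6745.
Half-width = 5.8, so σ = 5.8/0.6745 = 8.599.
μ is the interval midpoint, 21.000.

μ = 21.000, σ = 8.599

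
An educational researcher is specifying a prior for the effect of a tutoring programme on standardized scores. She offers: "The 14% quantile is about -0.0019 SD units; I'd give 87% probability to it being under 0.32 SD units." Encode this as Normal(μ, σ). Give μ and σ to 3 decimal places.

The p-quantile of Normal(μ,σ) is μ + z_p·σ, with z_{0.14} = -1.08 and z_{0.87} = 1.126.
Eliminate σ: μ = (z₂·x₁ − z₁·x₂)/(z₂ − z₁) = (1.126·-0.0019 − (-1.08)·0.32)/2.207 = 0.156.
Then σ = (x₂ − x₁)/(z₂ − z₁) = (0.32 − -0.0019)/2.207 = 0.146.

μ = 0.156, σ = 0.146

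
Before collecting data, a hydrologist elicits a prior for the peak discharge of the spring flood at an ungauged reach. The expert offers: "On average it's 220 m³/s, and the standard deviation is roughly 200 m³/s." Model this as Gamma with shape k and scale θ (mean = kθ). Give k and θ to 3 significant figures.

k ≈ 1.21, θ ≈ 182

For Gamma(k, scale θ): mean = kθ, variance = kθ², so CV = 1/√k.
CV = SD/mean = 200/220 = 0.9091, hence k = 1/CV² = 1.21.
Then θ = mean/k = 220/1.21 = 182.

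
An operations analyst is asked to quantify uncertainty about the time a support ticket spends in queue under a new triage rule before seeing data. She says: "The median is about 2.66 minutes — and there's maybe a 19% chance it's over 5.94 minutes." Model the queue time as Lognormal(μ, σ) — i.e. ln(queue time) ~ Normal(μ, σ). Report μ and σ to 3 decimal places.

If T ~ Lognormal(μ,σ) then ln T ~ Normal(μ,σ), so the p-quantile of ln T is μ + z_p·σ.
ln(2.66) = 0.9783 and ln(5.94) = 1.782; z_{0.5} = 0, z_{0.81} = 0.8779.
σ = (1.782 − 0.9783)/(0.8779 − (0)) = 0.915.
μ = 0.9783 − (0)·0.915 = 0.978.

μ ≈ 0.978, σ ≈ 0.915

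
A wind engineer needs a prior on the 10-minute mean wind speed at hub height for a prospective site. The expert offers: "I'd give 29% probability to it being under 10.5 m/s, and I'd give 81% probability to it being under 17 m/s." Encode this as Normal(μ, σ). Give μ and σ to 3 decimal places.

For Normal(μ,σ), the p-quantile is μ + z_p·σ. Here z_{0.29} = -0.5534, z_{0.81} = 0.8779.
So 10.5 = μ − 0.5534σ and 17 = μ + 0.8779σ.
Subtracting: σ = (17 − 10.5)/(0.8779 − (-0.5534)) = 4.541.
Then μ = 10.5 − (-0.5534)·4.541 = 13.013.

μ = 13.013, σ = 4.541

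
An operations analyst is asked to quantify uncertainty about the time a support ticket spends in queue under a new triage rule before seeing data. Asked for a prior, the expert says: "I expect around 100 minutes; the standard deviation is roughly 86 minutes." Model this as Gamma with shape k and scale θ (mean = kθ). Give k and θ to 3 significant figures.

For Gamma(k, scale θ): mean = kθ, variance = kθ², so CV = 1/√k.
CV = SD/mean = 86/100 = 0.86, hence k = 1/CV² = 1.35.
Then θ = mean/k = 100/1.35 = 74.

k ≈ 1.35, θ ≈ 74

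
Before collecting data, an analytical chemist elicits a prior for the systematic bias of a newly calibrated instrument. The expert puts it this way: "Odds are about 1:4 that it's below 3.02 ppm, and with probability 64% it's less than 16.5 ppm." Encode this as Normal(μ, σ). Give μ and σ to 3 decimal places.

The p-quantile of Normal(μ,σ) is μ + z_p·σ, with z_{0.2} = -0.8416 and z_{0.64} = 0.3585.
Eliminate σ: μ = (z₂·x₁ − z₁·x₂)/(z₂ − z₁) = (0.3585·3.02 − (-0.8416)·16.5)/1.2 = 12.474.
Then σ = (x₂ − x₁)/(z₂ − z₁) = (16.5 − 3.02)/1.2 = 11.233.

μ = 12.474, σ = 11.233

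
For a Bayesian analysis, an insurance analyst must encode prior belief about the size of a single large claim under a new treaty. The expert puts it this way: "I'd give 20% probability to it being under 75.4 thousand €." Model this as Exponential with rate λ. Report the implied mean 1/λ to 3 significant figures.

mean ≈ 338 thousand €

P(T < 75.4) = 1 − e^(−λ·75.4) = 0.2, so λ = −ln(1−0.2)/75.4 = −ln(0.8)/75.4 = 0.00296.
Mean = 1/λ = 338 thousand €.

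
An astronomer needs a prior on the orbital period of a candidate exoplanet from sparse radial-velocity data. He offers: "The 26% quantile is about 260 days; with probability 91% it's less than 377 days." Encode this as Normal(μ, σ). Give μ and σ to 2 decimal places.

μ = 297.94, σ = 58.97

The p-quantile of Normal(μ,σ) is μ + z_p·σ, with z_{0.26} = -0.6433 and z_{0.91} = 1.341.
Eliminate σ: μ = (z₂·x₁ − z₁·x₂)/(z₂ − z₁) = (1.341·260 − (-0.6433)·377)/1.984 = 297.94.
Then σ = (x₂ − x₁)/(z₂ − z₁) = (377 − 260)/1.984 = 58.97.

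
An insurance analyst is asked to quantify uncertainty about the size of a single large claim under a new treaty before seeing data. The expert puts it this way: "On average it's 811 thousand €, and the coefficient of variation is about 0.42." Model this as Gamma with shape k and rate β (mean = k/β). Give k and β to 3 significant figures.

For Gamma(k, rate β): mean = k/β, variance = k/β², so CV = 1/√k.
CV = 0.42, hence k = 1/CV² = 5.67.
Then β = k/mean = 5.67/811 = 0.00699.

k ≈ 5.67, β ≈ 0.00699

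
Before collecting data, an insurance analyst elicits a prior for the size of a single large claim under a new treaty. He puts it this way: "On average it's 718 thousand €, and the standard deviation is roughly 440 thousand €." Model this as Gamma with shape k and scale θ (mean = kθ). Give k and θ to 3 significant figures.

For Gamma(k, scale θ): mean = kθ, variance = kθ², so CV = 1/√k.
CV = SD/mean = 440/718 = 0.6128, hence k = 1/CV² = 2.66.
Then θ = mean/k = 718/2.66 = 270.

k ≈ 2.66, θ ≈ 270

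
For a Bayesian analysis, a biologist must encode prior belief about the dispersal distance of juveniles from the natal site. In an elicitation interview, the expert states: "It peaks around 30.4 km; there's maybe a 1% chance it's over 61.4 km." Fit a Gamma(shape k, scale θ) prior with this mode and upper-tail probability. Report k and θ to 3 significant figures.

Gamma(k,θ) with k>1 has mode (k−1)θ, so θ = 30.4/(k−1).
Need P(X < 61.4) = 0.99 with θ tied to k this way. Start at k = 2, θ = 30.4: P(X<61.4) ≈ 0.599.
Too low — raise k to concentrate. Iterating converges to k ≈ 10.9.
Then θ = 30.4/(10.9−1) ≈ 3.06.

k ≈ 10.9, θ ≈ 3.06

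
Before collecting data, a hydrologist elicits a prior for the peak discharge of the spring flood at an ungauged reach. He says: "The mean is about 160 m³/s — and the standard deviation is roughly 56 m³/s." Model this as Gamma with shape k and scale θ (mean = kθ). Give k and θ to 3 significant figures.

For Gamma(k, scale θ): mean = kθ, variance = kθ², so CV = 1/√k.
CV = SD/mean = 56/160 = 0.35, hence k = 1/CV² = 8.16.
Then θ = mean/k = 160/8.16 = 19.6.

k ≈ 8.16, θ ≈ 19.6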